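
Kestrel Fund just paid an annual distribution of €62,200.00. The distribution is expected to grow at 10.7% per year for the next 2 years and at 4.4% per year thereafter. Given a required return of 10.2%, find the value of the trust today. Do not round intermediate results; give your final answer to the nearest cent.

€1255030.68

D_1 = 68855.40000
D_2 = 76222.92780
Terminal value at year 2: TV = D_2×(1+g_2)/(r−g_2) = 79576.73662/0.058 = 1372012.70040
P_0 = D_1/(1+r)^1 + D_2/(1+r)^2 + TV/(1+r)^2
    = 62482.21416 + 62765.70878 + 1129782.75796 = 1255030.68089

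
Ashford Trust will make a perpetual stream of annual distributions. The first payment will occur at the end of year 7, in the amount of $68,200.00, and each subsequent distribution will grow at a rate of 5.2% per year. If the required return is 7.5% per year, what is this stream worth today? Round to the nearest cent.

Value at end of year 6: C₁ / (r − g) = $68,200.00 / (0.075 − 0.052) = $2,965,217.3913
Discount to today: PV = $2,965,217.3913 / (1 + 0.075)^6 = $2,965,217.3913 / 1.543302 = $1,921,346.76

$1921346.76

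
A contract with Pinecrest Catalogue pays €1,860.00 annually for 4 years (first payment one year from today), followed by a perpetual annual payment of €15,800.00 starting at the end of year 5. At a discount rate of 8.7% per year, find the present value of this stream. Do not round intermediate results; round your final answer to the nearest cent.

PV of 4-year annuity: €1,860.00 × [1 − (1+0.087)^−4] / 0.087 = 6065.77324
Perpetuity value at year 4: €15,800.00 / 0.087 = 181609.19540
PV of perpetuity: 181609.19540 / (1+0.087)^4 = 130082.73457
Total PV = 6065.77324 + 130082.73457 = 136148.50781

€136148.51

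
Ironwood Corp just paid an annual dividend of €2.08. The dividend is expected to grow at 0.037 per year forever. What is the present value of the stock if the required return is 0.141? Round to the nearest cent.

D₁ = D₀ × (1 + g) = €2.08 × 1.037 = €2.1570
Growing perpetuity: P = D₁ / (r − g) = €2.1570 / (0.141 − 0.037) = €20.74

€20.74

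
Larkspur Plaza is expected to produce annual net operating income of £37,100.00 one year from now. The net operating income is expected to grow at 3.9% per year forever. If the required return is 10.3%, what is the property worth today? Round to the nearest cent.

Growing perpetuity: P = D₁ / (r − g) = £37,100.0000 / (0.103 − 0.039) = £579,687.50

£579687.50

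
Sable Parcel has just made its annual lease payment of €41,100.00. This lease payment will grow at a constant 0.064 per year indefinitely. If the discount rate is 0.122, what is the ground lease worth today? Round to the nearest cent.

€753972.41

D₁ = D₀ × (1 + g) = €41,100.00 × 1.064 = €43,730.4000
Growing perpetuity: P = D₁ / (r − g) = €43,730.4000 / (0.122 − 0.064) = €753,972.41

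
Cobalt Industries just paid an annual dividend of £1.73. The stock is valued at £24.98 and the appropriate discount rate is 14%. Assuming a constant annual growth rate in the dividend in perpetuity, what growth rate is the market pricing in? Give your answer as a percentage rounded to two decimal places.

P = D₀(1+g)/(r−g) ⇒ P(r−g) = D₀(1+g) ⇒ g(P+D₀) = P·r − D₀
g = (P·r − D₀)/(P + D₀) = (£24.98×0.14 − £1.73) / (£24.98 + £1.73) = 0.066162

6.62%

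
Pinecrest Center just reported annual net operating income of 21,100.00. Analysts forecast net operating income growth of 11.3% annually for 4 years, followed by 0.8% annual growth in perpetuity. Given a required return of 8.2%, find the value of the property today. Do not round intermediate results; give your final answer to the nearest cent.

D_1 = 23484.30000
D_2 = 26138.02590
D_3 = 29091.62283
D_4 = 32378.97621
Terminal value at year 4: TV = D_4×(1+g_2)/(r−g_2) = 32638.00802/0.074 = 441054.16238
P_0 = D_1/(1+r)^1 + D_2/(1+r)^2 + D_3/(1+r)^3 + D_4/(1+r)^4 + TV/(1+r)^4
    = 21704.52865 + 22326.37744 + 22966.04260 + 23624.03457 + 321797.66015 = 412418.64340

412418.64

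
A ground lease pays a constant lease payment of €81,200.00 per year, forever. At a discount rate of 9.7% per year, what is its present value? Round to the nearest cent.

Level perpetuity: PV = C / r = €81,200.00 / 0.097 = €837,113.40

€837113.40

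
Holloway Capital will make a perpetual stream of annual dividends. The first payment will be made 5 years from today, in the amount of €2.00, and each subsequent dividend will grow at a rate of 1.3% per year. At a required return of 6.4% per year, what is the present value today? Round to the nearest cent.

Value at end of year 4: C₁ / (r − g) = €2.00 / (0.064 − 0.013) = €39.2157
Discount to today: PV = €39.2157 / (1 + 0.064)^4 = €39.2157 / 1.281641 = €30.60

€30.60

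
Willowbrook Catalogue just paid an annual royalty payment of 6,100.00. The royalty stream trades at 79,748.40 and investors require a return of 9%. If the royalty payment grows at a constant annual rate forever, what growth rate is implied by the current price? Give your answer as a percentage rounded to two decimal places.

P = D₀(1+g)/(r−g) ⇒ P(r−g) = D₀(1+g) ⇒ g(P+D₀) = P·r − D₀
g = (P·r − D₀)/(P + D₀) = (79,748.40×0.09 − 6,100.00) / (79,748.40 + 6,100.00) = 0.012550

1.25%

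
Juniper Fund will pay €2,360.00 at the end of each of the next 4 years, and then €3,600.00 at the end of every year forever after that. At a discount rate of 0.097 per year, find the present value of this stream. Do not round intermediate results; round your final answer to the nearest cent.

€33157.11

PV of 4-year annuity: €2,360.00 × [1 − (1+0.097)^−4] / 0.097 = 7529.72373
Perpetuity value at year 4: €3,600.00 / 0.097 = 37113.40206
PV of perpetuity: 37113.40206 / (1+0.097)^4 = 25627.38281
Total PV = 7529.72373 + 25627.38281 = 33157.10654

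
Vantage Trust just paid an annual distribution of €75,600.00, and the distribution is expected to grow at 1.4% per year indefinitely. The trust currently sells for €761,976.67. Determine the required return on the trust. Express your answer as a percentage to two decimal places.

D₁ = €75,600.00 × 1.014 = €76,658.4000
P = D₁/(r − g) ⇒ r = D₁/P + g = €76,658.4000/€761,976.67 + 0.014 = 0.100605 + 0.014 = 0.114605

11.46%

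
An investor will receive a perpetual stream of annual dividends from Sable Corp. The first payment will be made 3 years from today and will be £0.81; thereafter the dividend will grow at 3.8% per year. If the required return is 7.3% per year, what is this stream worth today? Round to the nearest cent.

Value at end of year 2: C₁ / (r − g) = £0.81 / (0.073 − 0.038) = £23.1429
Discount to today: PV = £23.1429 / (1 + 0.073)^2 = £23.1429 / 1.151329 = £20.10

£20.10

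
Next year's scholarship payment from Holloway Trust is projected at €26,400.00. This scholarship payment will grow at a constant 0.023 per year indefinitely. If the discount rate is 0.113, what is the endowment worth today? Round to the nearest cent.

Growing perpetuity: P = D₁ / (r − g) = €26,400.0000 / (0.113 − 0.023) = €293,333.33

€293333.33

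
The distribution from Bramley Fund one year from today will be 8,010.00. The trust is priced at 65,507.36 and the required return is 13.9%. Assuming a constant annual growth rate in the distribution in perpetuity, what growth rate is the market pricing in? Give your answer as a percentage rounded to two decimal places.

1.67%

P = D₁/(r−g) ⇒ g = r − D₁/P = 0.139 − 8,010.00/65,507.36 = 0.016724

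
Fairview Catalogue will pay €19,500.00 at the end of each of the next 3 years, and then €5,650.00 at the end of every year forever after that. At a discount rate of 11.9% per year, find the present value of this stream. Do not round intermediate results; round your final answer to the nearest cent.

€80801.60

PV of 3-year annuity: €19,500.00 × [1 − (1+0.119)^−3] / 0.119 = 46916.30985
Perpetuity value at year 3: €5,650.00 / 0.119 = 47478.99160
PV of perpetuity: 47478.99160 / (1+0.119)^3 = 33885.29156
Total PV = 46916.30985 + 33885.29156 = 80801.60141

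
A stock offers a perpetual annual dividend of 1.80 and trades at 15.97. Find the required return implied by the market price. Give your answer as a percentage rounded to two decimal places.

11.27%

P = C/r ⇒ r = C/P = 1.80/15.97 = 0.112711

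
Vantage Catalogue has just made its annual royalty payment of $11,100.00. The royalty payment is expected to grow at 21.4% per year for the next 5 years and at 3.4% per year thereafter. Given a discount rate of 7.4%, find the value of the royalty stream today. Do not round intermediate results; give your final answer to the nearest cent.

$610851.91

D_1 = 13475.40000
D_2 = 16359.13560
D_3 = 19859.99062
D_4 = 24110.02861
D_5 = 29269.57473
Terminal value at year 5: TV = D_5×(1+g_2)/(r−g_2) = 30264.74027/0.04 = 756618.50686
P_0 = D_1/(1+r)^1 + D_2/(1+r)^2 + D_3/(1+r)^3 + D_4/(1+r)^4 + D_5/(1+r)^5 + TV/(1+r)^5
    = 12546.92737 + 14182.46726 + 16031.20600 + 18120.93491 + 20483.06795 + 529487.30644 = 610851.90993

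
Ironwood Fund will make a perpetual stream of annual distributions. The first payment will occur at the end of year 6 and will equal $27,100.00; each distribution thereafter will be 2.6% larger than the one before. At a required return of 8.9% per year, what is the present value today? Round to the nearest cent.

$280859.65

Value at end of year 5: C₁ / (r − g) = $27,100.00 / (0.089 − 0.026) = $430,158.7302
Discount to today: PV = $430,158.7302 / (1 + 0.089)^5 = $430,158.7302 / 1.531579 = $280,859.65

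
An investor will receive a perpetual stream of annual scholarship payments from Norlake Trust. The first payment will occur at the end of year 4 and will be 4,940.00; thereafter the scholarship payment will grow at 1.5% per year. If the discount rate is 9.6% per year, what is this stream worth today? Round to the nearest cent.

Value at end of year 3: C₁ / (r − g) = 4,940.00 / (0.096 − 0.015) = 60,987.6543
Discount to today: PV = 60,987.6543 / (1 + 0.096)^3 = 60,987.6543 / 1.316533 = 46,324.45

46324.45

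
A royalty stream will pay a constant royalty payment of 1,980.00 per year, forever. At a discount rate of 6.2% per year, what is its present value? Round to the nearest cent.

Level perpetuity: PV = C / r = 1,980.00 / 0.062 = 31,935.48

31935.48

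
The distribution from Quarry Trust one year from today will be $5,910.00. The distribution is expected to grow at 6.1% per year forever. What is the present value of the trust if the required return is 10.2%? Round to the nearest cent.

Growing perpetuity: P = D₁ / (r − g) = $5,910.0000 / (0.102 − 0.061) = $144,146.34

$144146.34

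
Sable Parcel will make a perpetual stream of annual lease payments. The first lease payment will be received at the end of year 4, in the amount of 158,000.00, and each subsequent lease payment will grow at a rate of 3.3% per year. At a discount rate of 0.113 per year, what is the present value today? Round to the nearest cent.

1432457.04

Value at end of year 3: C₁ / (r − g) = 158,000.00 / (0.113 − 0.033) = 1,975,000.0000
Discount to today: PV = 1,975,000.0000 / (1 + 0.113)^3 = 1,975,000.0000 / 1.378750 = 1,432,457.04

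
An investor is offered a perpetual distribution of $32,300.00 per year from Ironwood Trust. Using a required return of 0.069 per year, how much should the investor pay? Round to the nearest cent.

Level perpetuity: PV = C / r = $32,300.00 / 0.069 = $468,115.94

$468115.94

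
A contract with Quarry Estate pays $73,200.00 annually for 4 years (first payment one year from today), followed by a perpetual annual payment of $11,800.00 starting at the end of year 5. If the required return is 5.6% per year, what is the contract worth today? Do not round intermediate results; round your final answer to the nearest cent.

$425435.08

PV of 4-year annuity: $73,200.00 × [1 − (1+0.056)^−4] / 0.056 = 255986.35453
Perpetuity value at year 4: $11,800.00 / 0.056 = 210714.28571
PV of perpetuity: 210714.28571 / (1+0.056)^4 = 169448.72583
Total PV = 255986.35453 + 169448.72583 = 425435.08036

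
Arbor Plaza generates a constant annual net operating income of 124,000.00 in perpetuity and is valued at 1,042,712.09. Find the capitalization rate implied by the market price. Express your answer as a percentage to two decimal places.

11.89%

P = C/r ⇒ r = C/P = 124,000.00/1,042,712.09 = 0.118921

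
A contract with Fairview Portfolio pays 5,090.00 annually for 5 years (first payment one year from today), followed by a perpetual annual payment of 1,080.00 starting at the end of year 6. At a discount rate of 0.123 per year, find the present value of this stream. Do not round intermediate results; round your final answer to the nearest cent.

23128.85

PV of 5-year annuity: 5,090.00 × [1 − (1+0.123)^−5] / 0.123 = 18212.76172
Perpetuity value at year 5: 1,080.00 / 0.123 = 8780.48780
PV of perpetuity: 8780.48780 / (1+0.123)^5 = 4916.09043
Total PV = 18212.76172 + 4916.09043 = 23128.85214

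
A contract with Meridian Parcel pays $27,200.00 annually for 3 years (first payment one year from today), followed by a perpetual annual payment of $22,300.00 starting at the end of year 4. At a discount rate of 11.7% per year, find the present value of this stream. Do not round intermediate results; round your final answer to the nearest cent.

PV of 3-year annuity: $27,200.00 × [1 − (1+0.117)^−3] / 0.117 = 65668.07916
Perpetuity value at year 3: $22,300.00 / 0.117 = 190598.29060
PV of perpetuity: 190598.29060 / (1+0.117)^3 = 136760.12276
Total PV = 65668.07916 + 136760.12276 = 202428.20192

$202428.20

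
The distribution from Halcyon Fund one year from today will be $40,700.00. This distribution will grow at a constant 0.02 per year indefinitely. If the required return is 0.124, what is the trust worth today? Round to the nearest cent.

$391346.15

Growing perpetuity: P = D₁ / (r − g) = $40,700.0000 / (0.124 − 0.02) = $391,346.15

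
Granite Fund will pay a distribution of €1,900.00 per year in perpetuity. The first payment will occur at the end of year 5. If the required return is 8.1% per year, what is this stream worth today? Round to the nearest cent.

Value at end of year 4: C / r = €1,900.00 / 0.081 = €23,456.7901
Discount to today: PV = €23,456.7901 / (1 + 0.081)^4 = €23,456.7901 / 1.365535 = €17,177.73

€17177.73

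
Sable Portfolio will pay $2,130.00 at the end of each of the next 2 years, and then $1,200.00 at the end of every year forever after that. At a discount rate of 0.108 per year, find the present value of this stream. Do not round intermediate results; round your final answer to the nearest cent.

$12708.00

PV of 2-year annuity: $2,130.00 × [1 − (1+0.108)^−2] / 0.108 = 3657.38508
Perpetuity value at year 2: $1,200.00 / 0.108 = 11111.11111
PV of perpetuity: 11111.11111 / (1+0.108)^2 = 9050.61247
Total PV = 3657.38508 + 9050.61247 = 12707.99756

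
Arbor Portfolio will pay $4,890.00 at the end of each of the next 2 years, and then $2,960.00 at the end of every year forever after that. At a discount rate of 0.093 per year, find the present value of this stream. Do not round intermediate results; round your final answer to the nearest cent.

$35209.28

PV of 2-year annuity: $4,890.00 × [1 − (1+0.093)^−2] / 0.093 = 8567.17747
Perpetuity value at year 2: $2,960.00 / 0.093 = 31827.95699
PV of perpetuity: 31827.95699 / (1+0.093)^2 = 26642.09905
Total PV = 8567.17747 + 26642.09905 = 35209.27652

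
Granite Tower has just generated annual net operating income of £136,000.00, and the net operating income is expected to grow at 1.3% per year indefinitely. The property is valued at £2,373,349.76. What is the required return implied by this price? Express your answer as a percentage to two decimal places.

7.10%

D₁ = £136,000.00 × 1.013 = £137,768.0000
P = D₁/(r − g) ⇒ r = D₁/P + g = £137,768.0000/£2,373,349.76 + 0.013 = 0.058048 + 0.013 = 0.071048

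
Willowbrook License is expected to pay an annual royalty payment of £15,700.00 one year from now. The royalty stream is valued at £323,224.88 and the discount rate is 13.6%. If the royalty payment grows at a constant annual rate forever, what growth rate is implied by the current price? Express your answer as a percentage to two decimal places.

P = D₁/(r−g) ⇒ g = r − D₁/P = 0.136 − £15,700.00/£323,224.88 = 0.087427

8.74%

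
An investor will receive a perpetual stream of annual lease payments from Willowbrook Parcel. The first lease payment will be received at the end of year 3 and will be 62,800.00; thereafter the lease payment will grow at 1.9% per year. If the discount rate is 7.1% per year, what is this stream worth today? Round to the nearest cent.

1052876.32

Value at end of year 2: C₁ / (r − g) = 62,800.00 / (0.071 − 0.019) = 1,207,692.3077
Discount to today: PV = 1,207,692.3077 / (1 + 0.071)^2 = 1,207,692.3077 / 1.147041 = 1,052,876.32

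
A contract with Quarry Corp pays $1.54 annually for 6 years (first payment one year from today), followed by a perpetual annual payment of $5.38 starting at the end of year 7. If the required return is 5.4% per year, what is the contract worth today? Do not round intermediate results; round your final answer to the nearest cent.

PV of 6-year annuity: $1.54 × [1 − (1+0.054)^−6] / 0.054 = 7.71756
Perpetuity value at year 6: $5.38 / 0.054 = 99.62963
PV of perpetuity: 99.62963 / (1+0.054)^6 = 72.66827
Total PV = 7.71756 + 72.66827 = 80.38584

$80.39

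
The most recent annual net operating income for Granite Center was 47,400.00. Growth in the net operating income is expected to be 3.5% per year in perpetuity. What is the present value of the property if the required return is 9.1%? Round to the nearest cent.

D₁ = D₀ × (1 + g) = 47,400.00 × 1.035 = 49,059.0000
Growing perpetuity: P = D₁ / (r − g) = 49,059.0000 / (0.091 − 0.035) = 876,053.57

876053.57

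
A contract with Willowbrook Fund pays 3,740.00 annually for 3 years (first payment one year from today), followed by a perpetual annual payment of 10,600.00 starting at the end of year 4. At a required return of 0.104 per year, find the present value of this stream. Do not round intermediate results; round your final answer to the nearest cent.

84982.70

PV of 3-year annuity: 3,740.00 × [1 − (1+0.104)^−3] / 0.104 = 9235.71824
Perpetuity value at year 3: 10,600.00 / 0.104 = 101923.07692
PV of perpetuity: 101923.07692 / (1+0.104)^3 = 75746.97711
Total PV = 9235.71824 + 75746.97711 = 84982.69534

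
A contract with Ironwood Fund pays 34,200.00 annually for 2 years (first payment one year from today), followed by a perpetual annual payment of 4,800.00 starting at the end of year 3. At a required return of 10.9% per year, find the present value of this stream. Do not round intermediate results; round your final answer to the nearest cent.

94451.82

PV of 2-year annuity: 34,200.00 × [1 − (1+0.109)^−2] / 0.109 = 58646.16170
Perpetuity value at year 2: 4,800.00 / 0.109 = 44036.69725
PV of perpetuity: 44036.69725 / (1+0.109)^2 = 35805.65701
Total PV = 58646.16170 + 35805.65701 = 94451.81871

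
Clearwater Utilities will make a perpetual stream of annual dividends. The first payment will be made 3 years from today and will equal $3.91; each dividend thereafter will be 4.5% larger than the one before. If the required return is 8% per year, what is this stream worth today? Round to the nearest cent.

Value at end of year 2: C₁ / (r − g) = $3.91 / (0.08 − 0.045) = $111.7143
Discount to today: PV = $111.7143 / (1 + 0.08)^2 = $111.7143 / 1.166400 = $95.78

$95.78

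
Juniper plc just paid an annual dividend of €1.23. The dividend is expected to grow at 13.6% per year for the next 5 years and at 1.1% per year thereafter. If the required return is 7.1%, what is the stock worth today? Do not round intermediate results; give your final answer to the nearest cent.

D_1 = 1.39728
D_2 = 1.58731
D_3 = 1.80318
D_4 = 2.04842
D_5 = 2.32700
Terminal value at year 5: TV = D_5×(1+g_2)/(r−g_2) = 2.35260/0.06 = 39.20998
P_0 = D_1/(1+r)^1 + D_2/(1+r)^2 + D_3/(1+r)^3 + D_4/(1+r)^4 + D_5/(1+r)^5 + TV/(1+r)^5
    = 1.30465 + 1.38383 + 1.46782 + 1.55690 + 1.65139 + 27.82591 = 35.19049

€35.19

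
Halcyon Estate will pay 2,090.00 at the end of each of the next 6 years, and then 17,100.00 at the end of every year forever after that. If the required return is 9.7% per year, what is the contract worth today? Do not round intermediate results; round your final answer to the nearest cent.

110337.44

PV of 6-year annuity: 2,090.00 × [1 − (1+0.097)^−6] / 0.097 = 9183.08097
Perpetuity value at year 6: 17,100.00 / 0.097 = 176288.65979
PV of perpetuity: 176288.65979 / (1+0.097)^6 = 101154.36094
Total PV = 9183.08097 + 101154.36094 = 110337.44191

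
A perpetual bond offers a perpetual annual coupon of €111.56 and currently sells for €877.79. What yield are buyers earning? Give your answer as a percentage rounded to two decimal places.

P = C/r ⇒ r = C/P = €111.56/€877.79 = 0.127092

12.71%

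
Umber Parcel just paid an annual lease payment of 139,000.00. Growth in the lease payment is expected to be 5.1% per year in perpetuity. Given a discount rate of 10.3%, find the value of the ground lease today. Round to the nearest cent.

D₁ = D₀ × (1 + g) = 139,000.00 × 1.051 = 146,089.0000
Growing perpetuity: P = D₁ / (r − g) = 146,089.0000 / (0.103 − 0.051) = 2,809,403.85

2809403.85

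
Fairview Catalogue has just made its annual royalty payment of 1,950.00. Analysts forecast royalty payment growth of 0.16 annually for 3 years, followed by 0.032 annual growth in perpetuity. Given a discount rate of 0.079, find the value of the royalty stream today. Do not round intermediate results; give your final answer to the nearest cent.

D_1 = 2262.00000
D_2 = 2623.92000
D_3 = 3043.74720
Terminal value at year 3: TV = D_3×(1+g_2)/(r−g_2) = 3141.14711/0.047 = 66832.91724
P_0 = D_1/(1+r)^1 + D_2/(1+r)^2 + D_3/(1+r)^3 + TV/(1+r)^3
    = 2096.38554 + 2253.76018 + 2422.94884 + 53201.77037 = 59974.86493

59974.86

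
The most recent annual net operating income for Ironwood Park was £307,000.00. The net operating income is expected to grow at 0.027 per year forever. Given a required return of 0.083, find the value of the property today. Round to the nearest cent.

£5630160.71

D₁ = D₀ × (1 + g) = £307,000.00 × 1.027 = £315,289.0000
Growing perpetuity: P = D₁ / (r − g) = £315,289.0000 / (0.083 − 0.027) = £5,630,160.71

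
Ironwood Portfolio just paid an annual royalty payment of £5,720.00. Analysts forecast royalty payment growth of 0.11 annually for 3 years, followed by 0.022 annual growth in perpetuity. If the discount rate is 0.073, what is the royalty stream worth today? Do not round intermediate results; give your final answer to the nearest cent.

£145266.48

D_1 = 6349.20000
D_2 = 7047.61200
D_3 = 7822.84932
Terminal value at year 3: TV = D_3×(1+g_2)/(r−g_2) = 7994.95201/0.051 = 156763.76480
P_0 = D_1/(1+r)^1 + D_2/(1+r)^2 + D_3/(1+r)^3 + TV/(1+r)^3
    = 5917.24138 + 6121.28419 + 6332.36295 + 126895.58697 = 145266.47548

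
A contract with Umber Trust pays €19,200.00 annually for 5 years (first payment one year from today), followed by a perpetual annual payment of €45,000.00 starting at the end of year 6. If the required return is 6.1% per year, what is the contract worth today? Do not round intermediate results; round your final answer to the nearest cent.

€629320.95

PV of 5-year annuity: €19,200.00 × [1 − (1+0.061)^−5] / 0.061 = 80657.83897
Perpetuity value at year 5: €45,000.00 / 0.061 = 737704.91803
PV of perpetuity: 737704.91803 / (1+0.061)^5 = 548663.10794
Total PV = 80657.83897 + 548663.10794 = 629320.94692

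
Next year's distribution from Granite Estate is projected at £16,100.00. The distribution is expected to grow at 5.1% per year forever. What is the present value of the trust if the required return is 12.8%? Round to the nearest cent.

Growing perpetuity: P = D₁ / (r − g) = £16,100.0000 / (0.128 − 0.051) = £209,090.91

£209090.91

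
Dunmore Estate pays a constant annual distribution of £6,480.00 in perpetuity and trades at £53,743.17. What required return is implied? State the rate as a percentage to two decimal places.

12.06%

P = C/r ⇒ r = C/P = £6,480.00/£53,743.17 = 0.120573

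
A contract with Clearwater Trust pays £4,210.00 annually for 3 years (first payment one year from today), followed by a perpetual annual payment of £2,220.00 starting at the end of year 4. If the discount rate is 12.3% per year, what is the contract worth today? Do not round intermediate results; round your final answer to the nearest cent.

£22803.89

PV of 3-year annuity: £4,210.00 × [1 − (1+0.123)^−3] / 0.123 = 10059.80904
Perpetuity value at year 3: £2,220.00 / 0.123 = 18048.78049
PV of perpetuity: 18048.78049 / (1+0.123)^3 = 12744.08309
Total PV = 10059.80904 + 12744.08309 = 22803.89212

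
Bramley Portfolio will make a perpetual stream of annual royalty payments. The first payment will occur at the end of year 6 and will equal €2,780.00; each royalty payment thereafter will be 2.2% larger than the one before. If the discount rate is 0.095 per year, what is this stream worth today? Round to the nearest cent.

Value at end of year 5: C₁ / (r − g) = €2,780.00 / (0.095 − 0.022) = €38,082.1918
Discount to today: PV = €38,082.1918 / (1 + 0.095)^5 = €38,082.1918 / 1.574239 = €24,190.86

€24190.86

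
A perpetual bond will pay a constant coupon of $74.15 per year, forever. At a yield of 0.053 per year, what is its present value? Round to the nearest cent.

Level perpetuity: PV = C / r = $74.15 / 0.053 = $1,399.06

$1399.06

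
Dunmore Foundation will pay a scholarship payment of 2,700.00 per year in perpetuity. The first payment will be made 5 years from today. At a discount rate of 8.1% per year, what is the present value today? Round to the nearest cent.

Value at end of year 4: C / r = 2,700.00 / 0.081 = 33,333.3333
Discount to today: PV = 33,333.3333 / (1 + 0.081)^4 = 33,333.3333 / 1.365535 = 24,410.46

24410.46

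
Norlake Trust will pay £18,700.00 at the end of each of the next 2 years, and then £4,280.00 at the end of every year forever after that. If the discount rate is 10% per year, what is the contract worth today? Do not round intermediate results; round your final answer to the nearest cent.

PV of 2-year annuity: £18,700.00 × [1 − (1+0.1)^−2] / 0.1 = 32454.54545
Perpetuity value at year 2: £4,280.00 / 0.1 = 42800.00000
PV of perpetuity: 42800.00000 / (1+0.1)^2 = 35371.90083
Total PV = 32454.54545 + 35371.90083 = 67826.44628

£67826.45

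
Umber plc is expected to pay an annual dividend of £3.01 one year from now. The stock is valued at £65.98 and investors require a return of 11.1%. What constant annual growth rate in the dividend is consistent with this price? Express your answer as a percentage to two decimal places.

P = D₁/(r−g) ⇒ g = r − D₁/P = 0.111 − £3.01/£65.98 = 0.065380

6.54%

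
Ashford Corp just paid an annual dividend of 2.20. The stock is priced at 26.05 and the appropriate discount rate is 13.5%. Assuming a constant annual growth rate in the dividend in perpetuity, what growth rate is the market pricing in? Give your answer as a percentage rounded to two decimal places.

P = D₀(1+g)/(r−g) ⇒ P(r−g) = D₀(1+g) ⇒ g(P+D₀) = P·r − D₀
g = (P·r − D₀)/(P + D₀) = (26.05×0.135 − 2.20) / (26.05 + 2.20) = 0.046611

4.66%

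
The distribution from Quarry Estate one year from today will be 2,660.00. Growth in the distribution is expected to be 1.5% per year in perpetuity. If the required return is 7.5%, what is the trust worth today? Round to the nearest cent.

Growing perpetuity: P = D₁ / (r − g) = 2,660.0000 / (0.075 − 0.015) = 44,333.33

44333.33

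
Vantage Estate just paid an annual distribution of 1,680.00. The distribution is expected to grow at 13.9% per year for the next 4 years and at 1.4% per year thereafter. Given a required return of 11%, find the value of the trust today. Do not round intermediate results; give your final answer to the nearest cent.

26843.92

D_1 = 1913.52000
D_2 = 2179.49928
D_3 = 2482.44968
D_4 = 2827.51019
Terminal value at year 4: TV = D_4×(1+g_2)/(r−g_2) = 2867.09533/0.096 = 29865.57633
P_0 = D_1/(1+r)^1 + D_2/(1+r)^2 + D_3/(1+r)^3 + D_4/(1+r)^4 + TV/(1+r)^4
    = 1723.89189 + 1768.93051 + 1815.14581 + 1862.56854 + 19673.38019 = 26843.91694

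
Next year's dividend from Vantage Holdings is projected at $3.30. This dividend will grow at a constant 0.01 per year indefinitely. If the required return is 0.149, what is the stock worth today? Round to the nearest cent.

$23.74

Growing perpetuity: P = D₁ / (r − g) = $3.3000 / (0.149 − 0.01) = $23.74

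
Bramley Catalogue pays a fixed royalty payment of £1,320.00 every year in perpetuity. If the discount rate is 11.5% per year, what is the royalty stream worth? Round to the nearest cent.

£11478.26

Level perpetuity: PV = C / r = £1,320.00 / 0.115 = £11,478.26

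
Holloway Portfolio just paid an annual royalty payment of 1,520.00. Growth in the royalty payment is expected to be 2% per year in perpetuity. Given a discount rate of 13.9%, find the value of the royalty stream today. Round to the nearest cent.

D₁ = D₀ × (1 + g) = 1,520.00 × 1.02 = 1,550.4000
Growing perpetuity: P = D₁ / (r − g) = 1,550.4000 / (0.139 − 0.02) = 13,028.57

13028.57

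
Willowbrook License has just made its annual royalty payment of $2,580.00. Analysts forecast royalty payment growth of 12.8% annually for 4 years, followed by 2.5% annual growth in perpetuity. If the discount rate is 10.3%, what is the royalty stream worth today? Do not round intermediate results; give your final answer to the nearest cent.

D_1 = 2910.24000
D_2 = 3282.75072
D_3 = 3702.94281
D_4 = 4176.91949
Terminal value at year 4: TV = D_4×(1+g_2)/(r−g_2) = 4281.34248/0.078 = 54889.00615
P_0 = D_1/(1+r)^1 + D_2/(1+r)^2 + D_3/(1+r)^3 + D_4/(1+r)^4 + TV/(1+r)^4
    = 2638.47688 + 2698.27917 + 2759.43690 + 2821.98080 + 37083.72207 = 48001.89582

$48001.90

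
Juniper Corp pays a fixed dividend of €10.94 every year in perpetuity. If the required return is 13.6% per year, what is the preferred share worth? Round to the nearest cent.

€80.44

Level perpetuity: PV = C / r = €10.94 / 0.136 = €80.44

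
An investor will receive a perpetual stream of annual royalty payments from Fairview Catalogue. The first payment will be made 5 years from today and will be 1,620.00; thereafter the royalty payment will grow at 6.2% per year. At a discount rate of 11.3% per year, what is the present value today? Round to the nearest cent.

20699.71

Value at end of year 4: C₁ / (r − g) = 1,620.00 / (0.113 − 0.062) = 31,764.7059
Discount to today: PV = 31,764.7059 / (1 + 0.113)^4 = 31,764.7059 / 1.534549 = 20,699.71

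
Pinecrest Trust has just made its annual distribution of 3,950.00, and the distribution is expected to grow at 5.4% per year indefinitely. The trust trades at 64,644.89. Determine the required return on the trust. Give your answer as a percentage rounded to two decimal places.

D₁ = 3,950.00 × 1.054 = 4,163.3000
P = D₁/(r − g) ⇒ r = D₁/P + g = 4,163.3000/64,644.89 + 0.054 = 0.064403 + 0.054 = 0.118403

11.84%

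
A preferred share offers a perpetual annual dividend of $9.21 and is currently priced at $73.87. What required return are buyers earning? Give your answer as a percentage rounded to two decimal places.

12.47%

P = C/r ⇒ r = C/P = $9.21/$73.87 = 0.124678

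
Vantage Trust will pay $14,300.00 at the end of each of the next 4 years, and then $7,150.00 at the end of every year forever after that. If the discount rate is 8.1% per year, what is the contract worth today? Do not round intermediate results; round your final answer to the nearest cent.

$111900.69

PV of 4-year annuity: $14,300.00 × [1 − (1+0.081)^−4] / 0.081 = 47258.17921
Perpetuity value at year 4: $7,150.00 / 0.081 = 88271.60494
PV of perpetuity: 88271.60494 / (1+0.081)^4 = 64642.51533
Total PV = 47258.17921 + 64642.51533 = 111900.69454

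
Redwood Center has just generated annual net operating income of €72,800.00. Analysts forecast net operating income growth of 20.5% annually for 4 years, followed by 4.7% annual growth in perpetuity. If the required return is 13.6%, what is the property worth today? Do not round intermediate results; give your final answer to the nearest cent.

€1422420.40

D_1 = 87724.00000
D_2 = 105707.42000
D_3 = 127377.44110
D_4 = 153489.81653
Terminal value at year 4: TV = D_4×(1+g_2)/(r−g_2) = 160703.83790/0.089 = 1805661.10002
P_0 = D_1/(1+r)^1 + D_2/(1+r)^2 + D_3/(1+r)^3 + D_4/(1+r)^4 + TV/(1+r)^4
    = 77221.83099 + 81912.24149 + 86887.54490 + 92165.04542 + 1084233.73659 = 1422420.39939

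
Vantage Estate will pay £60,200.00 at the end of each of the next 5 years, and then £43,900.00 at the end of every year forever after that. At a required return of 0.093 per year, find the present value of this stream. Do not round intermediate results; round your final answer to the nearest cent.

PV of 5-year annuity: £60,200.00 × [1 − (1+0.093)^−5] / 0.093 = 232345.61923
Perpetuity value at year 5: £43,900.00 / 0.093 = 472043.01075
PV of perpetuity: 472043.01075 / (1+0.093)^5 = 302608.24856
Total PV = 232345.61923 + 302608.24856 = 534953.86779

£534953.87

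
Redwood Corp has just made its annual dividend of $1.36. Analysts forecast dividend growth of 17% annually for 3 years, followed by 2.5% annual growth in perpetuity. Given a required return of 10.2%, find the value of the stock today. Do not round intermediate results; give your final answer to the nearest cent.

$26.27

D_1 = 1.59120
D_2 = 1.86170
D_3 = 2.17819
Terminal value at year 3: TV = D_3×(1+g_2)/(r−g_2) = 2.23265/0.077 = 28.99544
P_0 = D_1/(1+r)^1 + D_2/(1+r)^2 + D_3/(1+r)^3 + TV/(1+r)^3
    = 1.44392 + 1.53302 + 1.62762 + 21.66630 = 26.27086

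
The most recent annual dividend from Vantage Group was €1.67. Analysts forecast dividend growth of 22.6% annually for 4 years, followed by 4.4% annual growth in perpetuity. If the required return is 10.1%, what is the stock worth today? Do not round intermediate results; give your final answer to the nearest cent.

€55.83

D_1 = 2.04742
D_2 = 2.51014
D_3 = 3.07743
D_4 = 3.77293
Terminal value at year 4: TV = D_4×(1+g_2)/(r−g_2) = 3.93894/0.057 = 69.10413
P_0 = D_1/(1+r)^1 + D_2/(1+r)^2 + D_3/(1+r)^3 + D_4/(1+r)^4 + TV/(1+r)^4
    = 1.85960 + 2.07073 + 2.30582 + 2.56761 + 47.02781 = 55.83157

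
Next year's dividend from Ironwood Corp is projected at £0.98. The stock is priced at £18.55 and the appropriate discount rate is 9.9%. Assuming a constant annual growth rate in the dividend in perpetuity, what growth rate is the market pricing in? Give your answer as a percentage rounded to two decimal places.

4.62%

P = D₁/(r−g) ⇒ g = r − D₁/P = 0.099 − £0.98/£18.55 = 0.046170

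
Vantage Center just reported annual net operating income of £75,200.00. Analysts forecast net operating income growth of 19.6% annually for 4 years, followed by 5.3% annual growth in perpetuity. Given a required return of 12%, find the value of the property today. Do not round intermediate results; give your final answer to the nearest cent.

£1892233.96

D_1 = 89939.20000
D_2 = 107567.28320
D_3 = 128650.47071
D_4 = 153865.96297
Terminal value at year 4: TV = D_4×(1+g_2)/(r−g_2) = 162020.85900/0.067 = 2418221.77616
P_0 = D_1/(1+r)^1 + D_2/(1+r)^2 + D_3/(1+r)^3 + D_4/(1+r)^4 + TV/(1+r)^4
    = 80302.85714 + 85751.97959 + 91570.86392 + 97784.60112 + 1536823.65634 = 1892233.95812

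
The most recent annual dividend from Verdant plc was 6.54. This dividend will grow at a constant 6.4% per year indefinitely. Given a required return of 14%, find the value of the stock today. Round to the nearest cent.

91.56

D₁ = D₀ × (1 + g) = 6.54 × 1.064 = 6.9586
Growing perpetuity: P = D₁ / (r − g) = 6.9586 / (0.14 − 0.064) = 91.56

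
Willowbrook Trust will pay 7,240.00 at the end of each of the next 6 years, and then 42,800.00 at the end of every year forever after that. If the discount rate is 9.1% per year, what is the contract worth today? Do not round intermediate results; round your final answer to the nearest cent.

PV of 6-year annuity: 7,240.00 × [1 − (1+0.091)^−6] / 0.091 = 32381.44619
Perpetuity value at year 6: 42,800.00 / 0.091 = 470329.67033
PV of perpetuity: 470329.67033 / (1+0.091)^6 = 278903.44146
Total PV = 32381.44619 + 278903.44146 = 311284.88765

311284.89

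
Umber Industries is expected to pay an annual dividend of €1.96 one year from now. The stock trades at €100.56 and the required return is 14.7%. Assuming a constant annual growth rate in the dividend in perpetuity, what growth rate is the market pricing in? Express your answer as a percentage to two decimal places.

12.75%

P = D₁/(r−g) ⇒ g = r − D₁/P = 0.147 − €1.96/€100.56 = 0.127509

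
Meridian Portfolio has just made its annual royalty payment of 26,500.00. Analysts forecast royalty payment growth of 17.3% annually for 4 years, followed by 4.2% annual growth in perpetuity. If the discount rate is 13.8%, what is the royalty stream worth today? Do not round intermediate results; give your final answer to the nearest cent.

439092.15

D_1 = 31084.50000
D_2 = 36462.11850
D_3 = 42770.06500
D_4 = 50169.28625
Terminal value at year 4: TV = D_4×(1+g_2)/(r−g_2) = 52276.39627/0.096 = 544545.79446
P_0 = D_1/(1+r)^1 + D_2/(1+r)^2 + D_3/(1+r)^3 + D_4/(1+r)^4 + TV/(1+r)^4
    = 27315.02636 + 28155.11944 + 29021.05018 + 29913.61323 + 324687.34363 = 439092.15285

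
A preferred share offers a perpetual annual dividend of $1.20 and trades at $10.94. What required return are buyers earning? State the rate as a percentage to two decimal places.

P = C/r ⇒ r = C/P = $1.20/$10.94 = 0.109689

10.97%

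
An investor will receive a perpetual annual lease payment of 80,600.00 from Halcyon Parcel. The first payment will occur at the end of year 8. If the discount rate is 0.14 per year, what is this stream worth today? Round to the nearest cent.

Value at end of year 7: C / r = 80,600.00 / 0.14 = 575,714.2857
Discount to today: PV = 575,714.2857 / (1 + 0.14)^7 = 575,714.2857 / 2.502269 = 230,076.92

230076.92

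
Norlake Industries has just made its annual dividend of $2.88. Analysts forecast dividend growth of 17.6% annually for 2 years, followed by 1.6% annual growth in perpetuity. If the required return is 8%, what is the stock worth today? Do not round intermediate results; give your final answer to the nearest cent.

$60.76

D_1 = 3.38688
D_2 = 3.98297
Terminal value at year 2: TV = D_2×(1+g_2)/(r−g_2) = 4.04670/0.064 = 63.22966
P_0 = D_1/(1+r)^1 + D_2/(1+r)^2 + TV/(1+r)^2
    = 3.13600 + 3.41476 + 54.20924 = 60.76000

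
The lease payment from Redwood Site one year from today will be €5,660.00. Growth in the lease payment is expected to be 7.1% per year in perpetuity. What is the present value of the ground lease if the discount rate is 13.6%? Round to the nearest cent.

€87076.92

Growing perpetuity: P = D₁ / (r − g) = €5,660.0000 / (0.136 − 0.071) = €87,076.92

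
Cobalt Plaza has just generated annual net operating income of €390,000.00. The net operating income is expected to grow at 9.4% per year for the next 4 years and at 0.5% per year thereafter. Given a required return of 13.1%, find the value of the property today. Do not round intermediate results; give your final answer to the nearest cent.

D_1 = 426660.00000
D_2 = 466766.04000
D_3 = 510642.04776
D_4 = 558642.40025
Terminal value at year 4: TV = D_4×(1+g_2)/(r−g_2) = 561435.61225/0.126 = 4455838.19247
P_0 = D_1/(1+r)^1 + D_2/(1+r)^2 + D_3/(1+r)^3 + D_4/(1+r)^4 + TV/(1+r)^4
    = 377241.37931 + 364900.14939 + 352962.65556 + 341415.68982 + 2723196.57353 = 4159716.44762

€4159716.45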